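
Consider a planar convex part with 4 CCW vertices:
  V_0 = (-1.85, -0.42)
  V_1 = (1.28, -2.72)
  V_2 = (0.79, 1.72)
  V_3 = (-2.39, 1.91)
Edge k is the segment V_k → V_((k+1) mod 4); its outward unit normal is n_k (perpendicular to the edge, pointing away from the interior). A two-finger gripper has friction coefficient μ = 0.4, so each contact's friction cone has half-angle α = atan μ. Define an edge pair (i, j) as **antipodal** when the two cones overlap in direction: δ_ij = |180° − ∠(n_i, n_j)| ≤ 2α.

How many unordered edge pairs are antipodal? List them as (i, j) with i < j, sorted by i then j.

α = atan 0.4 = 21.80°;  2α = 43.60°
n_0 = (-0.5921, -0.8058)
n_1 = (+0.9940, +0.1097)
n_2 = (+0.0596, +0.9982)
n_3 = (-0.9742, -0.2258)
  (0,1): δ = 47.39°  ·
  (0,2): δ = 32.89°  ✓
  (0,3): δ = 139.36°  ·
  (1,2): δ = 99.72°  ·
  (1,3): δ = 6.75°  ✓
  (2,3): δ = 73.53°  ·
antipodal pairs: 2

count = 2; pairs: (0,2), (1,3)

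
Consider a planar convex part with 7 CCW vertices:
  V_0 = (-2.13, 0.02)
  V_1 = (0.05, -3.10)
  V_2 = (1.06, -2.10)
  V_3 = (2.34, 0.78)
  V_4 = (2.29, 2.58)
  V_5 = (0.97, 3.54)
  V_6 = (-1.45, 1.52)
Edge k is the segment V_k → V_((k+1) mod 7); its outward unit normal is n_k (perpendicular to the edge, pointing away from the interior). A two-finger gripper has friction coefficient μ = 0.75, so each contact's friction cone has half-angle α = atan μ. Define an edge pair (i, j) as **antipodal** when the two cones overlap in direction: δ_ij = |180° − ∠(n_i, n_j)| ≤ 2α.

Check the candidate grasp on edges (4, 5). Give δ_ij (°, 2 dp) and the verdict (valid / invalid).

α = atan 0.75 = 36.87°;  2α = 73.74°
edge 4: e_4 = (-1.32, +0.96);  n_4 = (+0.5882, +0.8087)
edge 5: e_5 = (-2.42, -2.02);  n_5 = (-0.6408, +0.7677)
∠(n_4, n_5) = 75.88°
δ = |180° − 75.88°| = 104.12°
104.12° > 2α = 73.74°  →  invalid

δ = 104.12°, invalid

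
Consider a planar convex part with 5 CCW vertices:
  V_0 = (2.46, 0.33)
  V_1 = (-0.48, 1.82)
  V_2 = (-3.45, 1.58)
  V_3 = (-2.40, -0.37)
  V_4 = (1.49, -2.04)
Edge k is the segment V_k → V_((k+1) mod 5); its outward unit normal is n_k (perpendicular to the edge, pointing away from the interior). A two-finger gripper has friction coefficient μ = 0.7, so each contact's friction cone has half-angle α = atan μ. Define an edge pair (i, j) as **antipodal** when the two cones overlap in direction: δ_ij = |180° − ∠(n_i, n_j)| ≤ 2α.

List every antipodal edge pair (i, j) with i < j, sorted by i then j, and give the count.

count = 6; pairs: (0,2), (0,3), (1,2), (1,3), (1,4), (2,4)

α = atan 0.7 = 34.99°;  2α = 69.98°
n_0 = (+0.4521, +0.8920)
n_1 = (-0.0805, +0.9968)
n_2 = (-0.8805, -0.4741)
n_3 = (-0.3945, -0.9189)
n_4 = (+0.9255, -0.3788)
  (0,1): δ = 148.50°  ·
  (0,2): δ = 34.82°  ✓
  (0,3): δ = 3.64°  ✓
  (0,4): δ = 94.62°  ·
  (1,2): δ = 66.32°  ✓
  (1,3): δ = 27.85°  ✓
  (1,4): δ = 63.12°  ✓
  (2,3): δ = 141.53°  ·
  (2,4): δ = 50.56°  ✓
  (3,4): δ = 89.02°  ·
antipodal pairs: 6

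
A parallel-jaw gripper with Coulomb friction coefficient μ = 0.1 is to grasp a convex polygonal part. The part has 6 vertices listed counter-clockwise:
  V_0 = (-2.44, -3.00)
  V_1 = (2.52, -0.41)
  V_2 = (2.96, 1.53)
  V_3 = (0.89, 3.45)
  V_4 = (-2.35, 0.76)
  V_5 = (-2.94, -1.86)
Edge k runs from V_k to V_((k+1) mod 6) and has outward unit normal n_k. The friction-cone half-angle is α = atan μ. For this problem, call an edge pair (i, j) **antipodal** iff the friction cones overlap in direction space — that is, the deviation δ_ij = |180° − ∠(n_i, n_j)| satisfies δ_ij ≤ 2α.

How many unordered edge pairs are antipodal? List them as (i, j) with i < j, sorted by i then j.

α = atan 0.1 = 5.71°;  2α = 11.42°
n_0 = (+0.4629, -0.8864)
n_1 = (+0.9752, -0.2212)
n_2 = (+0.6800, +0.7332)
n_3 = (-0.6388, +0.7694)
n_4 = (-0.9756, +0.2197)
n_5 = (-0.9158, -0.4017)
  (0,1): δ = 130.35°  ·
  (0,2): δ = 70.42°  ·
  (0,3): δ = 12.13°  ·
  (0,4): δ = 49.74°  ·
  (0,5): δ = 86.11°  ·
  (1,2): δ = 120.07°  ·
  (1,3): δ = 37.52°  ·
  (1,4): δ = 0.09°  ✓
  (1,5): δ = 36.46°  ·
  (2,3): δ = 97.45°  ·
  (2,4): δ = 59.84°  ·
  (2,5): δ = 23.47°  ·
  (3,4): δ = 142.39°  ·
  (3,5): δ = 106.02°  ·
  (4,5): δ = 143.63°  ·
antipodal pairs: 1

count = 1; pairs: (1,4)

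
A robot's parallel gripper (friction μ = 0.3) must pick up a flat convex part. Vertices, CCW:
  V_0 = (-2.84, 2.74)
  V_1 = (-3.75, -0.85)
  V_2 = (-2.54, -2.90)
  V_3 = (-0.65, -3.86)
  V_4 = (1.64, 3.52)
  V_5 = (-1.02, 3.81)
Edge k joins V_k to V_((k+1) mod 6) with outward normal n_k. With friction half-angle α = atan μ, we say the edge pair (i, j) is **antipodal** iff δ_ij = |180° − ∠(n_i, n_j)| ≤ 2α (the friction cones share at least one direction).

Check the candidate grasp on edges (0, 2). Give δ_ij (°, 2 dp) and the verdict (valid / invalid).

δ = 102.70°, invalid

α = atan 0.3 = 16.70°;  2α = 33.40°
edge 0: e_0 = (-0.91, -3.59);  n_0 = (-0.9693, +0.2457)
edge 2: e_2 = (+1.89, -0.96);  n_2 = (-0.4529, -0.8916)
∠(n_0, n_2) = 77.30°
δ = |180° − 77.30°| = 102.70°
102.70° > 2α = 33.40°  →  invalid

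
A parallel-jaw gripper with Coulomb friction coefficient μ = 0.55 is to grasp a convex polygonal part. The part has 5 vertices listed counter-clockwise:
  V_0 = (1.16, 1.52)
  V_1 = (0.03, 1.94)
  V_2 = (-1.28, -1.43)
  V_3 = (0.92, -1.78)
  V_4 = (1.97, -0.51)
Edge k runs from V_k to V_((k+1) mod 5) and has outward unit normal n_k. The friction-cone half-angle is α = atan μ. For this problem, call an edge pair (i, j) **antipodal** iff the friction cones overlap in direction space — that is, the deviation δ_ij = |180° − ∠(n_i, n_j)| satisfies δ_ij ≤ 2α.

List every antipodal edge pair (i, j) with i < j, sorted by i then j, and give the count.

α = atan 0.55 = 28.81°;  2α = 57.62°
n_0 = (+0.3484, +0.9373)
n_1 = (-0.9321, +0.3623)
n_2 = (-0.1571, -0.9876)
n_3 = (+0.7707, -0.6372)
n_4 = (+0.9288, +0.3706)
  (0,1): δ = 90.85°  ·
  (0,2): δ = 11.35°  ✓
  (0,3): δ = 70.81°  ·
  (0,4): δ = 132.14°  ·
  (1,2): δ = 77.80°  ·
  (1,3): δ = 18.34°  ✓
  (1,4): δ = 43.00°  ✓
  (2,3): δ = 120.54°  ·
  (2,4): δ = 59.21°  ·
  (3,4): δ = 118.66°  ·
antipodal pairs: 3

count = 3; pairs: (0,2), (1,3), (1,4)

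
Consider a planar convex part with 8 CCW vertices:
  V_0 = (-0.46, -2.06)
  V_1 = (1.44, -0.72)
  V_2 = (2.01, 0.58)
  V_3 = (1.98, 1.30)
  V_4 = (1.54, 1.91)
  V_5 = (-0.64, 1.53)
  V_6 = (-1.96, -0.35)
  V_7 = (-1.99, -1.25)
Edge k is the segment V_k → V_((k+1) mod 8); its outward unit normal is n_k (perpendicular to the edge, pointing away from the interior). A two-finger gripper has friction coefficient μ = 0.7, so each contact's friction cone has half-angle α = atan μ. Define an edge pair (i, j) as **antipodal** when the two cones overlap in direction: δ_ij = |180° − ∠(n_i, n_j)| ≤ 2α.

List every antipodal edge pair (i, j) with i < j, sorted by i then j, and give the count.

α = atan 0.7 = 34.99°;  2α = 69.98°
n_0 = (+0.5763, -0.8172)
n_1 = (+0.9158, -0.4016)
n_2 = (+0.9991, +0.0416)
n_3 = (+0.8110, +0.5850)
n_4 = (-0.1717, +0.9851)
n_5 = (-0.8184, +0.5746)
n_6 = (-0.9994, +0.0333)
n_7 = (-0.4679, -0.8838)
  (0,1): δ = 148.87°  ·
  (0,2): δ = 122.81°  ·
  (0,3): δ = 89.39°  ·
  (0,4): δ = 25.31°  ✓
  (0,5): δ = 19.73°  ✓
  (0,6): δ = 52.90°  ✓
  (0,7): δ = 116.91°  ·
  (1,2): δ = 153.94°  ·
  (1,3): δ = 120.52°  ·
  (1,4): δ = 56.44°  ✓
  (1,5): δ = 11.40°  ✓
  (1,6): δ = 21.77°  ✓
  (1,7): δ = 85.78°  ·
  (2,3): δ = 146.58°  ·
  (2,4): δ = 82.50°  ·
  (2,5): δ = 37.46°  ✓
  (2,6): δ = 4.30°  ✓
  (2,7): δ = 59.72°  ✓
  (3,4): δ = 115.92°  ·
  (3,5): δ = 70.88°  ·
  (3,6): δ = 37.71°  ✓
  (3,7): δ = 26.30°  ✓
  (4,5): δ = 134.96°  ·
  (4,6): δ = 101.80°  ·
  (4,7): δ = 37.79°  ✓
  (5,6): δ = 146.84°  ·
  (5,7): δ = 82.82°  ·
  (6,7): δ = 115.99°  ·
antipodal pairs: 12

count = 12; pairs: (0,4), (0,5), (0,6), (1,4), (1,5), (1,6), (2,5), (2,6), (2,7), (3,6), (3,7), (4,7)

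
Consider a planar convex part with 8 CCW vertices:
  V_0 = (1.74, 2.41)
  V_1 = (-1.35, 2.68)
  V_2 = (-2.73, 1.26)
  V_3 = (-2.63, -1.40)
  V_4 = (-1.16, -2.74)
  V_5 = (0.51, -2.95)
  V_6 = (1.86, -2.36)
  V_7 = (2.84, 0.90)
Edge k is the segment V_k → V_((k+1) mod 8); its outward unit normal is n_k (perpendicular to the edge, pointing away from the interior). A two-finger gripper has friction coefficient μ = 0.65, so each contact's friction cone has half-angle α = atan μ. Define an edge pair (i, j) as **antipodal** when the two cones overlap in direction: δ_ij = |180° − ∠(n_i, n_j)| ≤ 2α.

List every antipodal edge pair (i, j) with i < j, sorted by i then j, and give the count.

α = atan 0.65 = 33.02°;  2α = 66.05°
n_0 = (+0.0870, +0.9962)
n_1 = (-0.7171, +0.6969)
n_2 = (-0.9993, -0.0376)
n_3 = (-0.6737, -0.7390)
n_4 = (-0.1248, -0.9922)
n_5 = (+0.4005, -0.9163)
n_6 = (+0.9577, -0.2879)
n_7 = (+0.8083, +0.5888)
  (0,1): δ = 129.19°  ·
  (0,2): δ = 82.85°  ·
  (0,3): δ = 37.36°  ✓
  (0,4): δ = 2.17°  ✓
  (0,5): δ = 28.60°  ✓
  (0,6): δ = 78.26°  ·
  (0,7): δ = 131.07°  ·
  (1,2): δ = 133.67°  ·
  (1,3): δ = 88.17°  ·
  (1,4): δ = 52.99°  ✓
  (1,5): δ = 22.21°  ✓
  (1,6): δ = 27.45°  ✓
  (1,7): δ = 80.25°  ·
  (2,3): δ = 134.50°  ·
  (2,4): δ = 99.32°  ·
  (2,5): δ = 68.55°  ·
  (2,6): δ = 18.88°  ✓
  (2,7): δ = 33.92°  ✓
  (3,4): δ = 144.82°  ·
  (3,5): δ = 114.04°  ·
  (3,6): δ = 64.38°  ✓
  (3,7): δ = 11.58°  ✓
  (4,5): δ = 149.23°  ·
  (4,6): δ = 99.56°  ·
  (4,7): δ = 46.76°  ✓
  (5,6): δ = 130.34°  ·
  (5,7): δ = 77.53°  ·
  (6,7): δ = 127.20°  ·
antipodal pairs: 11

count = 11; pairs: (0,3), (0,4), (0,5), (1,4), (1,5), (1,6), (2,6), (2,7), (3,6), (3,7), (4,7)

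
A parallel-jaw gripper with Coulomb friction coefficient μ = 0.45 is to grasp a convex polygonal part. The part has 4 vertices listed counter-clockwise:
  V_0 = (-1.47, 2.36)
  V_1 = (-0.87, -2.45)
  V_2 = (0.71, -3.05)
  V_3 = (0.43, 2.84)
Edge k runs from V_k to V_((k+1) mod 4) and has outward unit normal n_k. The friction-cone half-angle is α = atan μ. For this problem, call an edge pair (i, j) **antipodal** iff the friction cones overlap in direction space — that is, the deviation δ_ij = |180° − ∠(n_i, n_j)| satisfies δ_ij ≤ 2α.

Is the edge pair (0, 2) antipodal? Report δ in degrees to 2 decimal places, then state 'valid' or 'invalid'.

α = atan 0.45 = 24.23°;  2α = 48.46°
edge 0: e_0 = (+0.60, -4.81);  n_0 = (-0.9923, -0.1238)
edge 2: e_2 = (-0.28, +5.89);  n_2 = (+0.9989, +0.0475)
∠(n_0, n_2) = 175.61°
δ = |180° − 175.61°| = 4.39°
4.39° ≤ 2α = 48.46°  →  valid

δ = 4.39°, valid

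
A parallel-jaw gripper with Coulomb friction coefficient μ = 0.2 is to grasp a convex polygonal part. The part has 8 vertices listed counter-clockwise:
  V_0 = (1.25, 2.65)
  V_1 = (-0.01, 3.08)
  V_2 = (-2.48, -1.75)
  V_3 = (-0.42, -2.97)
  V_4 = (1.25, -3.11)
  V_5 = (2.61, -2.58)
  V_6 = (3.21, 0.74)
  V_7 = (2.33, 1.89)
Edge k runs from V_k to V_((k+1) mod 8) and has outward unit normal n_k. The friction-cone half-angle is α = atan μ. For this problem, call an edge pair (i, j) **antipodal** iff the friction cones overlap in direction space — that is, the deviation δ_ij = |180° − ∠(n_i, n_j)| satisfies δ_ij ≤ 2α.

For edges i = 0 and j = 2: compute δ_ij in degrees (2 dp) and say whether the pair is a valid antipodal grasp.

α = atan 0.2 = 11.31°;  2α = 22.62°
edge 0: e_0 = (-1.26, +0.43);  n_0 = (+0.3230, +0.9464)
edge 2: e_2 = (+2.06, -1.22);  n_2 = (-0.5096, -0.8604)
∠(n_0, n_2) = 168.21°
δ = |180° − 168.21°| = 11.79°
11.79° ≤ 2α = 22.62°  →  valid

δ = 11.79°, valid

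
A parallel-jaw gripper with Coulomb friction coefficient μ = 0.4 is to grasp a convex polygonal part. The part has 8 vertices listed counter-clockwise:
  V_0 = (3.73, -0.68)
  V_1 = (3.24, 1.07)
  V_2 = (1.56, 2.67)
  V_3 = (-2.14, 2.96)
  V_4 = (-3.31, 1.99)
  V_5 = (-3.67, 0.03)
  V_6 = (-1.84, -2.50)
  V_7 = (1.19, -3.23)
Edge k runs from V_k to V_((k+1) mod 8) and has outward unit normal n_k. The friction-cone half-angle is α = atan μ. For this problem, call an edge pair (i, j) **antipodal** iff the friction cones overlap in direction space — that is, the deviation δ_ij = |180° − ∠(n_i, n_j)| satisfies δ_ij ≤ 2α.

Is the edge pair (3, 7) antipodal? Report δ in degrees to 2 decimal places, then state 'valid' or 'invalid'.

δ = 5.45°, valid

α = atan 0.4 = 21.80°;  2α = 43.60°
edge 3: e_3 = (-1.17, -0.97);  n_3 = (-0.6382, +0.7698)
edge 7: e_7 = (+2.54, +2.55);  n_7 = (+0.7085, -0.7057)
∠(n_3, n_7) = 174.55°
δ = |180° − 174.55°| = 5.45°
5.45° ≤ 2α = 43.60°  →  valid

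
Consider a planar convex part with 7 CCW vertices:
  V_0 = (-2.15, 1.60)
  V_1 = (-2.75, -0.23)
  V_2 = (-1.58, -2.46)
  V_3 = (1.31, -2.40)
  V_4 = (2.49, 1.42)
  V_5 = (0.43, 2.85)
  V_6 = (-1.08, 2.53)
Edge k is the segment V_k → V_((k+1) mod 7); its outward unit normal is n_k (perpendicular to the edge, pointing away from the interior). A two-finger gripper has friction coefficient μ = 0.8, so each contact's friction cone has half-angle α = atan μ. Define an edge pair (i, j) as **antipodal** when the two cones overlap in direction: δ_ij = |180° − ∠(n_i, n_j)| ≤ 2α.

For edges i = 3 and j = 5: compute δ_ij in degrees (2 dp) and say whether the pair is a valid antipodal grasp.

δ = 60.87°, valid

α = atan 0.8 = 38.66°;  2α = 77.32°
edge 3: e_3 = (+1.18, +3.82);  n_3 = (+0.9555, -0.2951)
edge 5: e_5 = (-1.51, -0.32);  n_5 = (-0.2073, +0.9783)
∠(n_3, n_5) = 119.13°
δ = |180° − 119.13°| = 60.87°
60.87° ≤ 2α = 77.32°  →  valid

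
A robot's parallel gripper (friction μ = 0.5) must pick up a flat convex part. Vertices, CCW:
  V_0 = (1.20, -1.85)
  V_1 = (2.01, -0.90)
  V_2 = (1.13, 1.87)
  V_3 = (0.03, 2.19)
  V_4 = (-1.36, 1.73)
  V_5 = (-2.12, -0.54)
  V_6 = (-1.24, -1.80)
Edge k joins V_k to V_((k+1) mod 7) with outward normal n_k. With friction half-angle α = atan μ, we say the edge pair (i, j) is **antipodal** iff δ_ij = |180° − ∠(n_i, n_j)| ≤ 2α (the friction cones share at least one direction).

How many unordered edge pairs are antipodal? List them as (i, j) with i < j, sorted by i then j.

count = 7; pairs: (0,3), (0,4), (1,4), (1,5), (2,5), (2,6), (3,6)

α = atan 0.5 = 26.57°;  2α = 53.13°
n_0 = (+0.7610, -0.6488)
n_1 = (+0.9531, +0.3028)
n_2 = (+0.2793, +0.9602)
n_3 = (-0.3142, +0.9494)
n_4 = (-0.9483, +0.3175)
n_5 = (-0.8198, -0.5726)
n_6 = (-0.0205, -0.9998)
  (0,1): δ = 121.92°  ·
  (0,2): δ = 65.77°  ·
  (0,3): δ = 31.24°  ✓
  (0,4): δ = 21.94°  ✓
  (0,5): δ = 75.38°  ·
  (0,6): δ = 129.28°  ·
  (1,2): δ = 123.84°  ·
  (1,3): δ = 89.31°  ·
  (1,4): δ = 36.14°  ✓
  (1,5): δ = 17.31°  ✓
  (1,6): δ = 71.20°  ·
  (2,3): δ = 145.47°  ·
  (2,4): δ = 92.29°  ·
  (2,5): δ = 38.85°  ✓
  (2,6): δ = 15.05°  ✓
  (3,4): δ = 126.82°  ·
  (3,5): δ = 73.38°  ·
  (3,6): δ = 19.49°  ✓
  (4,5): δ = 126.56°  ·
  (4,6): δ = 72.66°  ·
  (5,6): δ = 126.10°  ·
antipodal pairs: 7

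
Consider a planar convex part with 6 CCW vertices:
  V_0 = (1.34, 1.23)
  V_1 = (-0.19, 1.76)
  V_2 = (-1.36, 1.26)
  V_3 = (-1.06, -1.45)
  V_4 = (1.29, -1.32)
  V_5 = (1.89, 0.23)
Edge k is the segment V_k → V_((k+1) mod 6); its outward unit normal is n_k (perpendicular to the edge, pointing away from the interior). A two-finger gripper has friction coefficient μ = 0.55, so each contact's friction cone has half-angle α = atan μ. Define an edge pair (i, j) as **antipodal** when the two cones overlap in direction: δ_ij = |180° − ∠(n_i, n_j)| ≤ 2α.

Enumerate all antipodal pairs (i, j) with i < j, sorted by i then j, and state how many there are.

α = atan 0.55 = 28.81°;  2α = 57.62°
n_0 = (+0.3273, +0.9449)
n_1 = (-0.3930, +0.9196)
n_2 = (-0.9939, -0.1100)
n_3 = (+0.0552, -0.9985)
n_4 = (+0.9326, -0.3610)
n_5 = (+0.8762, +0.4819)
  (0,1): δ = 137.75°  ·
  (0,2): δ = 64.58°  ·
  (0,3): δ = 22.27°  ✓
  (0,4): δ = 87.95°  ·
  (0,5): δ = 137.92°  ·
  (1,2): δ = 106.82°  ·
  (1,3): δ = 19.97°  ✓
  (1,4): δ = 45.70°  ✓
  (1,5): δ = 95.67°  ·
  (2,3): δ = 93.15°  ·
  (2,4): δ = 27.48°  ✓
  (2,5): δ = 22.49°  ✓
  (3,4): δ = 114.33°  ·
  (3,5): δ = 64.36°  ·
  (4,5): δ = 130.03°  ·
antipodal pairs: 5

count = 5; pairs: (0,3), (1,3), (1,4), (2,4), (2,5)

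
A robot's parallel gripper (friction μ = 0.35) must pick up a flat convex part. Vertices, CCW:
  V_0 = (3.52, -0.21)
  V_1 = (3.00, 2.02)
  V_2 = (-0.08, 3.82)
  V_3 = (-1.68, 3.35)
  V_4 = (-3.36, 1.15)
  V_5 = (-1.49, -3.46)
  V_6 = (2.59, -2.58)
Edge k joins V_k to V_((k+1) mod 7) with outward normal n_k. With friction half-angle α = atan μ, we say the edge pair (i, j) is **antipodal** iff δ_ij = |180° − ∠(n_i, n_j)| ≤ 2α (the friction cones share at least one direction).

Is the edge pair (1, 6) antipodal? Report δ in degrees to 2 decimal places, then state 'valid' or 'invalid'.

δ = 98.88°, invalid

α = atan 0.35 = 19.29°;  2α = 38.58°
edge 1: e_1 = (-3.08, +1.80);  n_1 = (+0.5046, +0.8634)
edge 6: e_6 = (+0.93, +2.37);  n_6 = (+0.9309, -0.3653)
∠(n_1, n_6) = 81.12°
δ = |180° − 81.12°| = 98.88°
98.88° > 2α = 38.58°  →  invalid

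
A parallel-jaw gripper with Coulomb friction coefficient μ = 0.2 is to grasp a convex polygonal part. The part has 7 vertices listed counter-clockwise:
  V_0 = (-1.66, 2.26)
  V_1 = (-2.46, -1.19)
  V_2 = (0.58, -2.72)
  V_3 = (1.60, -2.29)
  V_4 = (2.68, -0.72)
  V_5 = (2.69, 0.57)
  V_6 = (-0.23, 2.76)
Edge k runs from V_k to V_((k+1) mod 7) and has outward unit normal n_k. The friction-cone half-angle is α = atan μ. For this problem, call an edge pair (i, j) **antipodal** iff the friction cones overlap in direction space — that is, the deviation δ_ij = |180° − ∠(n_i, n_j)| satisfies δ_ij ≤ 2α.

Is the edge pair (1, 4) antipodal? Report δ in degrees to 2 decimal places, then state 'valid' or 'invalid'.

δ = 63.73°, invalid

α = atan 0.2 = 11.31°;  2α = 22.62°
edge 1: e_1 = (+3.04, -1.53);  n_1 = (-0.4496, -0.8932)
edge 4: e_4 = (+0.01, +1.29);  n_4 = (+1.0000, -0.0078)
∠(n_1, n_4) = 116.27°
δ = |180° − 116.27°| = 63.73°
63.73° > 2α = 22.62°  →  invalid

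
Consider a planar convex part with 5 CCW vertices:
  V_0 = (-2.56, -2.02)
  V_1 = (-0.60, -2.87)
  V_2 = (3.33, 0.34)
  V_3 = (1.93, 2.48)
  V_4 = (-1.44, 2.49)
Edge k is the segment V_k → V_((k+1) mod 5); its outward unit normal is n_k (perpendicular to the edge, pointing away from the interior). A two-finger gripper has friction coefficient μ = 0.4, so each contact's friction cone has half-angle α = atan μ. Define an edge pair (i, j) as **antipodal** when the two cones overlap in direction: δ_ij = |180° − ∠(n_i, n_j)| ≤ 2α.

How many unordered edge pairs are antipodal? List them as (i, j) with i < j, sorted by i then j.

α = atan 0.4 = 21.80°;  2α = 43.60°
n_0 = (-0.3979, -0.9174)
n_1 = (+0.6326, -0.7745)
n_2 = (+0.8368, +0.5475)
n_3 = (+0.0030, +1.0000)
n_4 = (-0.9705, +0.2410)
  (0,1): δ = 117.31°  ·
  (0,2): δ = 33.36°  ✓
  (0,3): δ = 23.28°  ✓
  (0,4): δ = 99.50°  ·
  (1,2): δ = 96.05°  ·
  (1,3): δ = 39.41°  ✓
  (1,4): δ = 36.81°  ✓
  (2,3): δ = 123.36°  ·
  (2,4): δ = 47.14°  ·
  (3,4): δ = 103.78°  ·
antipodal pairs: 4

count = 4; pairs: (0,2), (0,3), (1,3), (1,4)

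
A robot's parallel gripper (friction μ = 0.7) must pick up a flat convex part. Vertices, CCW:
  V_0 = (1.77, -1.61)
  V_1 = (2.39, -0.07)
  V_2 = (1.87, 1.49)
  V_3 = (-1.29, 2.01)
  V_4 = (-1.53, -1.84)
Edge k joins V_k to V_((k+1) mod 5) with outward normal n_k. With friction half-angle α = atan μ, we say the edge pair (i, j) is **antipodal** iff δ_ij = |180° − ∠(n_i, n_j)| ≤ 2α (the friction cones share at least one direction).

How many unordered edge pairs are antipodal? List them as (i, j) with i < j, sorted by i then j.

count = 3; pairs: (0,3), (1,3), (2,4)

α = atan 0.7 = 34.99°;  2α = 69.98°
n_0 = (+0.9276, -0.3735)
n_1 = (+0.9487, +0.3162)
n_2 = (+0.1624, +0.9867)
n_3 = (-0.9981, +0.0622)
n_4 = (+0.0695, -0.9976)
  (0,1): δ = 139.64°  ·
  (0,2): δ = 77.42°  ·
  (0,3): δ = 18.36°  ✓
  (0,4): δ = 115.92°  ·
  (1,2): δ = 117.78°  ·
  (1,3): δ = 22.00°  ✓
  (1,4): δ = 75.55°  ·
  (2,3): δ = 84.22°  ·
  (2,4): δ = 13.33°  ✓
  (3,4): δ = 82.45°  ·
antipodal pairs: 3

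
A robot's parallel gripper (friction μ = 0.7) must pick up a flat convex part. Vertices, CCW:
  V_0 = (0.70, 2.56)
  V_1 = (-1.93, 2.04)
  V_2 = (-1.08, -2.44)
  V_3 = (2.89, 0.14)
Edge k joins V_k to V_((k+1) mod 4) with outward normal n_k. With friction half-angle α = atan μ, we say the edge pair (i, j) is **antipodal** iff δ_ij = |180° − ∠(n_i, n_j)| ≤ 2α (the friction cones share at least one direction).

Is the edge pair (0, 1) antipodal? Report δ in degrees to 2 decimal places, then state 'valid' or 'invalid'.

δ = 90.44°, invalid

α = atan 0.7 = 34.99°;  2α = 69.98°
edge 0: e_0 = (-2.63, -0.52);  n_0 = (-0.1940, +0.9810)
edge 1: e_1 = (+0.85, -4.48);  n_1 = (-0.9825, -0.1864)
∠(n_0, n_1) = 89.56°
δ = |180° − 89.56°| = 90.44°
90.44° > 2α = 69.98°  →  invalid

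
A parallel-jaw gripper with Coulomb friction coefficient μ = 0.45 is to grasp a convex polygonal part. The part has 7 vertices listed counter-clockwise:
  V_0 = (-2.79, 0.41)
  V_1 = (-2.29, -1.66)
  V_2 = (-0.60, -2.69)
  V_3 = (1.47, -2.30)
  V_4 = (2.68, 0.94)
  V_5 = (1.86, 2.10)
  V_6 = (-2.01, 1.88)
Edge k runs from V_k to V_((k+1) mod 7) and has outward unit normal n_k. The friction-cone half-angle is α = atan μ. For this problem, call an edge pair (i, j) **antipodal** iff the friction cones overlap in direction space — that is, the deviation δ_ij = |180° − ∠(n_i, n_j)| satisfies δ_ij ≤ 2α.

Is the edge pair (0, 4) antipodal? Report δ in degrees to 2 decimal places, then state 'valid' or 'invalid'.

α = atan 0.45 = 24.23°;  2α = 48.46°
edge 0: e_0 = (+0.50, -2.07);  n_0 = (-0.9720, -0.2348)
edge 4: e_4 = (-0.82, +1.16);  n_4 = (+0.8166, +0.5772)
∠(n_0, n_4) = 158.32°
δ = |180° − 158.32°| = 21.68°
21.68° ≤ 2α = 48.46°  →  valid

δ = 21.68°, valid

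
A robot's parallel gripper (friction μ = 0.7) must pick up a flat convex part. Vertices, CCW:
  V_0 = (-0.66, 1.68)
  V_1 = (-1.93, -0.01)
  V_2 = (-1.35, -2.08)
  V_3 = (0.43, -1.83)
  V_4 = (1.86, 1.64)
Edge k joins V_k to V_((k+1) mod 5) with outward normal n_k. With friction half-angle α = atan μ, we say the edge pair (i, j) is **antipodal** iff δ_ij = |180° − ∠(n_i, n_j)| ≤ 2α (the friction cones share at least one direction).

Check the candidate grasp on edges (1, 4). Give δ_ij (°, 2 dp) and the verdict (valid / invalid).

δ = 73.44°, invalid

α = atan 0.7 = 34.99°;  2α = 69.98°
edge 1: e_1 = (+0.58, -2.07);  n_1 = (-0.9629, -0.2698)
edge 4: e_4 = (-2.52, +0.04);  n_4 = (+0.0159, +0.9999)
∠(n_1, n_4) = 106.56°
δ = |180° − 106.56°| = 73.44°
73.44° > 2α = 69.98°  →  invalid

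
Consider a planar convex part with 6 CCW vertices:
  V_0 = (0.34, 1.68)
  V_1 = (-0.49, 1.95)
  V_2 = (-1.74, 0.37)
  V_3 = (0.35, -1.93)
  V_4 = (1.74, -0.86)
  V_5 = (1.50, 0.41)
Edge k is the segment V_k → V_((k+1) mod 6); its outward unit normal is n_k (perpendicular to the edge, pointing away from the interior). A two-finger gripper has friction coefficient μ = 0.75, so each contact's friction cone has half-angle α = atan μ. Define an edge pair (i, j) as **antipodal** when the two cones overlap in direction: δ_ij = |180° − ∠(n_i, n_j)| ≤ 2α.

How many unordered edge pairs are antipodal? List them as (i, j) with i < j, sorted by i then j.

count = 6; pairs: (0,2), (0,3), (1,3), (1,4), (2,4), (2,5)

α = atan 0.75 = 36.87°;  2α = 73.74°
n_0 = (+0.3093, +0.9509)
n_1 = (-0.7842, +0.6204)
n_2 = (-0.7401, -0.6725)
n_3 = (+0.6100, -0.7924)
n_4 = (+0.9826, +0.1857)
n_5 = (+0.7384, +0.6744)
  (0,1): δ = 110.33°  ·
  (0,2): δ = 29.72°  ✓
  (0,3): δ = 55.61°  ✓
  (0,4): δ = 118.72°  ·
  (0,5): δ = 150.43°  ·
  (1,2): δ = 99.39°  ·
  (1,3): δ = 14.06°  ✓
  (1,4): δ = 49.05°  ✓
  (1,5): δ = 80.76°  ·
  (2,3): δ = 94.67°  ·
  (2,4): δ = 31.56°  ✓
  (2,5): δ = 0.15°  ✓
  (3,4): δ = 116.89°  ·
  (3,5): δ = 85.18°  ·
  (4,5): δ = 148.29°  ·
antipodal pairs: 6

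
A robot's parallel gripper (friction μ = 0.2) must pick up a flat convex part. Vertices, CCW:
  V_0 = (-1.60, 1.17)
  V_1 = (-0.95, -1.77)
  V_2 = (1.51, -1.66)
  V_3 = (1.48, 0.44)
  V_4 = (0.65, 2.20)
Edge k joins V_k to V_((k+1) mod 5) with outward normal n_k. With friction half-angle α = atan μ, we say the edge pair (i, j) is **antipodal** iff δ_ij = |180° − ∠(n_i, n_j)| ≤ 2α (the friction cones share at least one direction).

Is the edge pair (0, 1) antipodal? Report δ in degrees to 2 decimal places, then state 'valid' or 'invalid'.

α = atan 0.2 = 11.31°;  2α = 22.62°
edge 0: e_0 = (+0.65, -2.94);  n_0 = (-0.9764, -0.2159)
edge 1: e_1 = (+2.46, +0.11);  n_1 = (+0.0447, -0.9990)
∠(n_0, n_1) = 80.09°
δ = |180° − 80.09°| = 99.91°
99.91° > 2α = 22.62°  →  invalid

δ = 99.91°, invalid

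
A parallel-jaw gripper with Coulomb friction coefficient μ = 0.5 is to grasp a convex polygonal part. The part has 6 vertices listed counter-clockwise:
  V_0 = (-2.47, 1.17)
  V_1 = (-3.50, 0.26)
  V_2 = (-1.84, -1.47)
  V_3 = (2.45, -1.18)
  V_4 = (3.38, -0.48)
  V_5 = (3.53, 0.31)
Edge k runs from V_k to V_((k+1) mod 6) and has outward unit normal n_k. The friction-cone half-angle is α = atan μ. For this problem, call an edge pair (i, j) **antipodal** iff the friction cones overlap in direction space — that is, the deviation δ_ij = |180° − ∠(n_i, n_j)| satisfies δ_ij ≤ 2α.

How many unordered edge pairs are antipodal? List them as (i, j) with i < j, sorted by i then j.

count = 6; pairs: (0,2), (0,3), (0,4), (1,5), (2,5), (3,5)

α = atan 0.5 = 26.57°;  2α = 53.13°
n_0 = (-0.6621, +0.7494)
n_1 = (-0.7216, -0.6924)
n_2 = (+0.0674, -0.9977)
n_3 = (+0.6014, -0.7990)
n_4 = (+0.9824, -0.1865)
n_5 = (+0.1419, +0.9899)
  (0,1): δ = 87.64°  ·
  (0,2): δ = 37.59°  ✓
  (0,3): δ = 4.49°  ✓
  (0,4): δ = 37.79°  ✓
  (0,5): δ = 130.38°  ·
  (1,2): δ = 129.95°  ·
  (1,3): δ = 96.85°  ·
  (1,4): δ = 54.57°  ·
  (1,5): δ = 38.03°  ✓
  (2,3): δ = 146.90°  ·
  (2,4): δ = 104.62°  ·
  (2,5): δ = 12.02°  ✓
  (3,4): δ = 137.72°  ·
  (3,5): δ = 45.13°  ✓
  (4,5): δ = 87.41°  ·
antipodal pairs: 6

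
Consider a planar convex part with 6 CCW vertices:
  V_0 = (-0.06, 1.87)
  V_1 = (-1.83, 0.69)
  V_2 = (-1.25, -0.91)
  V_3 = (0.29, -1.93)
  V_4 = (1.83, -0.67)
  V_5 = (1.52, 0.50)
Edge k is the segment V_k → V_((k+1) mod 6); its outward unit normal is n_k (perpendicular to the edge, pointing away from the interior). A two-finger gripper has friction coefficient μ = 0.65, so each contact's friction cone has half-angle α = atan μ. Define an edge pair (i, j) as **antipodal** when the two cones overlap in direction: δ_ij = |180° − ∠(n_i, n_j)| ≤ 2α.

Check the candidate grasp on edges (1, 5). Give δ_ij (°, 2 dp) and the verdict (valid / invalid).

α = atan 0.65 = 33.02°;  2α = 66.05°
edge 1: e_1 = (+0.58, -1.60);  n_1 = (-0.9401, -0.3408)
edge 5: e_5 = (-1.58, +1.37);  n_5 = (+0.6551, +0.7555)
∠(n_1, n_5) = 150.85°
δ = |180° − 150.85°| = 29.15°
29.15° ≤ 2α = 66.05°  →  valid

δ = 29.15°, valid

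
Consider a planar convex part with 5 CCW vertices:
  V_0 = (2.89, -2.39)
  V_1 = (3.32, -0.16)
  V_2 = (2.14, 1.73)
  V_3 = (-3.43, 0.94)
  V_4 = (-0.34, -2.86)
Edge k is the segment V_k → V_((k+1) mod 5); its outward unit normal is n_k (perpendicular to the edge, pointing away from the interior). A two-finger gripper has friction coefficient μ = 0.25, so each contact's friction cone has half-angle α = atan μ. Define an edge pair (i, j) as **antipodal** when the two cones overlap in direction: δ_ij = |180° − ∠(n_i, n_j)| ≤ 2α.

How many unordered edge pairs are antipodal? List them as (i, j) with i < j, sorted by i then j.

α = atan 0.25 = 14.04°;  2α = 28.07°
n_0 = (+0.9819, -0.1893)
n_1 = (+0.8483, +0.5296)
n_2 = (-0.1404, +0.9901)
n_3 = (-0.7759, -0.6309)
n_4 = (+0.1440, -0.9896)
  (0,1): δ = 137.11°  ·
  (0,2): δ = 71.01°  ·
  (0,3): δ = 50.03°  ·
  (0,4): δ = 109.19°  ·
  (1,2): δ = 113.91°  ·
  (1,3): δ = 7.14°  ✓
  (1,4): δ = 66.30°  ·
  (2,3): δ = 58.96°  ·
  (2,4): δ = 0.21°  ✓
  (3,4): δ = 120.84°  ·
antipodal pairs: 2

count = 2; pairs: (1,3), (2,4)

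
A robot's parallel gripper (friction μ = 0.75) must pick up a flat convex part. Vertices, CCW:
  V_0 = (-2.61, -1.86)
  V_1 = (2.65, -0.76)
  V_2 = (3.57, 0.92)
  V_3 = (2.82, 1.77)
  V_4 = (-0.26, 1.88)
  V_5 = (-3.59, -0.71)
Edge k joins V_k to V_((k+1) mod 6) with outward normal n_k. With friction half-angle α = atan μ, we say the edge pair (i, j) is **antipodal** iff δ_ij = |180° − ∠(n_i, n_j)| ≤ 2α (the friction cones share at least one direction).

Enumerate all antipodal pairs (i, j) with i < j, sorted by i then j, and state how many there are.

count = 8; pairs: (0,2), (0,3), (0,4), (1,3), (1,4), (1,5), (2,5), (3,5)

α = atan 0.75 = 36.87°;  2α = 73.74°
n_0 = (+0.2047, -0.9788)
n_1 = (+0.8771, -0.4803)
n_2 = (+0.7498, +0.6616)
n_3 = (+0.0357, +0.9994)
n_4 = (-0.6139, +0.7894)
n_5 = (-0.7611, -0.6486)
  (0,1): δ = 130.52°  ·
  (0,2): δ = 60.39°  ✓
  (0,3): δ = 13.86°  ✓
  (0,4): δ = 26.06°  ✓
  (0,5): δ = 118.62°  ·
  (1,2): δ = 109.87°  ·
  (1,3): δ = 63.34°  ✓
  (1,4): δ = 23.42°  ✓
  (1,5): δ = 69.14°  ✓
  (2,3): δ = 133.47°  ·
  (2,4): δ = 93.55°  ·
  (2,5): δ = 0.99°  ✓
  (3,4): δ = 140.08°  ·
  (3,5): δ = 47.52°  ✓
  (4,5): δ = 87.44°  ·
antipodal pairs: 8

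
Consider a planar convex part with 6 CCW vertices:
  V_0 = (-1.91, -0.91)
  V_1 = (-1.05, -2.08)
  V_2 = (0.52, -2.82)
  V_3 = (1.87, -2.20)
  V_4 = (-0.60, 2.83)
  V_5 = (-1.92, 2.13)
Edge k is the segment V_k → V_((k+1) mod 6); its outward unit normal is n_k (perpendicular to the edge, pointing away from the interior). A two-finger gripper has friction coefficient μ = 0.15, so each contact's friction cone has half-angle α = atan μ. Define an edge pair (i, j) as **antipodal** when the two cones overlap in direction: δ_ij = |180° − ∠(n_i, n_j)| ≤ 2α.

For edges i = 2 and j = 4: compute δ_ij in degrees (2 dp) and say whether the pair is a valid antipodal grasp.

δ = 3.27°, valid

α = atan 0.15 = 8.53°;  2α = 17.06°
edge 2: e_2 = (+1.35, +0.62);  n_2 = (+0.4173, -0.9087)
edge 4: e_4 = (-1.32, -0.70);  n_4 = (-0.4685, +0.8835)
∠(n_2, n_4) = 176.73°
δ = |180° − 176.73°| = 3.27°
3.27° ≤ 2α = 17.06°  →  valid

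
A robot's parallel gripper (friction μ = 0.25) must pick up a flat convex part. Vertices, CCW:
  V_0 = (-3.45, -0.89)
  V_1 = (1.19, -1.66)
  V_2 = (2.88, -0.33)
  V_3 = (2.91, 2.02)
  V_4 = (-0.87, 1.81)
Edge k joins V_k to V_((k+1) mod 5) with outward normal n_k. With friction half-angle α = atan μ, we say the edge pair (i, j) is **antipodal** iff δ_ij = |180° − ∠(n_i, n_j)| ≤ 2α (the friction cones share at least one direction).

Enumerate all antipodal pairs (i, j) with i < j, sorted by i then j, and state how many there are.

count = 2; pairs: (0,3), (1,4)

α = atan 0.25 = 14.04°;  2α = 28.07°
n_0 = (-0.1637, -0.9865)
n_1 = (+0.6184, -0.7858)
n_2 = (+0.9999, -0.0128)
n_3 = (-0.0555, +0.9985)
n_4 = (-0.7230, +0.6909)
  (0,1): δ = 132.38°  ·
  (0,2): δ = 81.31°  ·
  (0,3): δ = 12.60°  ✓
  (0,4): δ = 55.72°  ·
  (1,2): δ = 128.93°  ·
  (1,3): δ = 35.02°  ·
  (1,4): δ = 8.10°  ✓
  (2,3): δ = 86.09°  ·
  (2,4): δ = 42.97°  ·
  (3,4): δ = 136.88°  ·
antipodal pairs: 2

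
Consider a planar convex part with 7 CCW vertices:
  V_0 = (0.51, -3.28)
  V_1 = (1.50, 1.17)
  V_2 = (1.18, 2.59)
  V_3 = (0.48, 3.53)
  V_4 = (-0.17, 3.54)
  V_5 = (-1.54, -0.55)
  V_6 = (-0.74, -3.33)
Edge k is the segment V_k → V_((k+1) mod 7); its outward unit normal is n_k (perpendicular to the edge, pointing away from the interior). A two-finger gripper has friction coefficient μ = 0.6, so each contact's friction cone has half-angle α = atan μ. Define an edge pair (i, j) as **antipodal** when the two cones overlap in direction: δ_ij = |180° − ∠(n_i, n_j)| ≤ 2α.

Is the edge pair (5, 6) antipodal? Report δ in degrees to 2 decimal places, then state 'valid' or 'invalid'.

δ = 103.76°, invalid

α = atan 0.6 = 30.96°;  2α = 61.93°
edge 5: e_5 = (+0.80, -2.78);  n_5 = (-0.9610, -0.2765)
edge 6: e_6 = (+1.25, +0.05);  n_6 = (+0.0400, -0.9992)
∠(n_5, n_6) = 76.24°
δ = |180° − 76.24°| = 103.76°
103.76° > 2α = 61.93°  →  invalid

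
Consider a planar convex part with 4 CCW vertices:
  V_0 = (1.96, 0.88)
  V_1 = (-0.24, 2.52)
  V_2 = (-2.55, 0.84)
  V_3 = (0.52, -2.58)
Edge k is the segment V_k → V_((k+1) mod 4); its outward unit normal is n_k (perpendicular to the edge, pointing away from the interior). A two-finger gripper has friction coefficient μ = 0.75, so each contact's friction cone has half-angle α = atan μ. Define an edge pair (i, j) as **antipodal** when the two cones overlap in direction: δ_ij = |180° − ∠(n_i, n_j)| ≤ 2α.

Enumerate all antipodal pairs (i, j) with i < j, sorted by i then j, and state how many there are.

count = 3; pairs: (0,2), (1,3), (2,3)

α = atan 0.75 = 36.87°;  2α = 73.74°
n_0 = (+0.5977, +0.8017)
n_1 = (-0.5882, +0.8087)
n_2 = (-0.7442, -0.6680)
n_3 = (+0.9232, -0.3842)
  (0,1): δ = 107.27°  ·
  (0,2): δ = 11.38°  ✓
  (0,3): δ = 104.11°  ·
  (1,2): δ = 84.11°  ·
  (1,3): δ = 31.38°  ✓
  (2,3): δ = 64.51°  ✓
antipodal pairs: 3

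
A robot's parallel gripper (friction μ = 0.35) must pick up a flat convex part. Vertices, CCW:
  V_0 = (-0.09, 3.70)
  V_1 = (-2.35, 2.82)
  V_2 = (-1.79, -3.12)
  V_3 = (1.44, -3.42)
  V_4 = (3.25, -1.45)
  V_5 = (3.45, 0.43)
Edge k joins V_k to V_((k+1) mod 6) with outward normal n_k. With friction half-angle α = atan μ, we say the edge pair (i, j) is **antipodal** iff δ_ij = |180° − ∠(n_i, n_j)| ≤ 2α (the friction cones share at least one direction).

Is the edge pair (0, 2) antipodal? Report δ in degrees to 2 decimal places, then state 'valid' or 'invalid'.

δ = 26.58°, valid

α = atan 0.35 = 19.29°;  2α = 38.58°
edge 0: e_0 = (-2.26, -0.88);  n_0 = (-0.3628, +0.9318)
edge 2: e_2 = (+3.23, -0.30);  n_2 = (-0.0925, -0.9957)
∠(n_0, n_2) = 153.42°
δ = |180° − 153.42°| = 26.58°
26.58° ≤ 2α = 38.58°  →  valid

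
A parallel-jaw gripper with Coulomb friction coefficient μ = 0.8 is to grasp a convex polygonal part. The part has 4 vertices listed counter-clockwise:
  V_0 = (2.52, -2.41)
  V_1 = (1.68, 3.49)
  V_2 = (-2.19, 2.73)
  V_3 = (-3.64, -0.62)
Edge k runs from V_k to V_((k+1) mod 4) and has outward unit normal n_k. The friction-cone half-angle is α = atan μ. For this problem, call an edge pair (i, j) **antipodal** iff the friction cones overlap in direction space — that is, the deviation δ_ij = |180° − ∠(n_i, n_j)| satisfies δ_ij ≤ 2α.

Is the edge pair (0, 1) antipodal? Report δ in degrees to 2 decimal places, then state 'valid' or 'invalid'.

δ = 86.99°, invalid

α = atan 0.8 = 38.66°;  2α = 77.32°
edge 0: e_0 = (-0.84, +5.90);  n_0 = (+0.9900, +0.1410)
edge 1: e_1 = (-3.87, -0.76);  n_1 = (-0.1927, +0.9813)
∠(n_0, n_1) = 93.01°
δ = |180° − 93.01°| = 86.99°
86.99° > 2α = 77.32°  →  invalid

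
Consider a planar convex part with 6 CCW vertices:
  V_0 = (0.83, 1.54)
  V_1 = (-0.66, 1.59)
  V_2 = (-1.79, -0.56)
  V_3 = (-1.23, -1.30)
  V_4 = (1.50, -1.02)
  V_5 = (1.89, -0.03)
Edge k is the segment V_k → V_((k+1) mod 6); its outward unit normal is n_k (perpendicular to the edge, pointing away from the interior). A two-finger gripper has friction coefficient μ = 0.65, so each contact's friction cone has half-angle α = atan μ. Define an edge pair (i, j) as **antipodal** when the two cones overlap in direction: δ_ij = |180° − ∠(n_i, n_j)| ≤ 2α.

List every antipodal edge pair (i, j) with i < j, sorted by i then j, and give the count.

α = atan 0.65 = 33.02°;  2α = 66.05°
n_0 = (+0.0335, +0.9994)
n_1 = (-0.8852, +0.4652)
n_2 = (-0.7974, -0.6034)
n_3 = (+0.1020, -0.9948)
n_4 = (+0.9304, -0.3665)
n_5 = (+0.8288, +0.5596)
  (0,1): δ = 115.80°  ·
  (0,2): δ = 50.96°  ✓
  (0,3): δ = 7.78°  ✓
  (0,4): δ = 70.42°  ·
  (0,5): δ = 125.95°  ·
  (1,2): δ = 115.16°  ·
  (1,3): δ = 56.42°  ✓
  (1,4): δ = 6.22°  ✓
  (1,5): δ = 61.75°  ✓
  (2,3): δ = 121.26°  ·
  (2,4): δ = 58.62°  ✓
  (2,5): δ = 3.09°  ✓
  (3,4): δ = 117.36°  ·
  (3,5): δ = 61.83°  ✓
  (4,5): δ = 124.47°  ·
antipodal pairs: 8

count = 8; pairs: (0,2), (0,3), (1,3), (1,4), (1,5), (2,4), (2,5), (3,5)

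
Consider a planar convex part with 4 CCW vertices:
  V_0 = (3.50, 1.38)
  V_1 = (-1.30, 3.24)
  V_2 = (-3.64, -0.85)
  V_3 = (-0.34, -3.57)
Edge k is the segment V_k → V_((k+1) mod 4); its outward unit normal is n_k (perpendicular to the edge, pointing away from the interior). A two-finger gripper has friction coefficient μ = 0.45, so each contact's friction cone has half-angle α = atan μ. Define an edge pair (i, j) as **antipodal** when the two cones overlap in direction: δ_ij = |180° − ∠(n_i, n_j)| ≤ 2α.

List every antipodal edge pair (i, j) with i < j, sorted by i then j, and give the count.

α = atan 0.45 = 24.23°;  2α = 48.46°
n_0 = (+0.3613, +0.9324)
n_1 = (-0.8680, +0.4966)
n_2 = (-0.6360, -0.7717)
n_3 = (+0.7901, -0.6129)
  (0,1): δ = 98.59°  ·
  (0,2): δ = 18.32°  ✓
  (0,3): δ = 73.38°  ·
  (1,2): δ = 99.72°  ·
  (1,3): δ = 8.03°  ✓
  (2,3): δ = 88.31°  ·
antipodal pairs: 2

count = 2; pairs: (0,2), (1,3)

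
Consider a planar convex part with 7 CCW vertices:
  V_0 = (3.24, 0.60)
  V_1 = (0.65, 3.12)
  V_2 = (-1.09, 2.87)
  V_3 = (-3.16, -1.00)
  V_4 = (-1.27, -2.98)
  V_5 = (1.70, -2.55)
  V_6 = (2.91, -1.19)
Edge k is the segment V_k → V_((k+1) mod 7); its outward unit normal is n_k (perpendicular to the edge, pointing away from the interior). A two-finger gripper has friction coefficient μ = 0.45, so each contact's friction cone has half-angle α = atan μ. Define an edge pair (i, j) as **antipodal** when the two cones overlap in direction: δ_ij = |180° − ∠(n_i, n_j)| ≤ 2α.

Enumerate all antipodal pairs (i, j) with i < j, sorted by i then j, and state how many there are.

count = 5; pairs: (0,3), (1,4), (1,5), (2,5), (2,6)

α = atan 0.45 = 24.23°;  2α = 48.46°
n_0 = (+0.6974, +0.7167)
n_1 = (-0.1422, +0.9898)
n_2 = (-0.8818, +0.4717)
n_3 = (-0.7234, -0.6905)
n_4 = (+0.1433, -0.9897)
n_5 = (+0.7471, -0.6647)
n_6 = (+0.9834, -0.1813)
  (0,1): δ = 127.61°  ·
  (0,2): δ = 73.93°  ·
  (0,3): δ = 2.12°  ✓
  (0,4): δ = 52.45°  ·
  (0,5): δ = 92.56°  ·
  (0,6): δ = 123.77°  ·
  (1,2): δ = 126.32°  ·
  (1,3): δ = 54.51°  ·
  (1,4): δ = 0.06°  ✓
  (1,5): δ = 40.16°  ✓
  (1,6): δ = 71.38°  ·
  (2,3): δ = 108.19°  ·
  (2,4): δ = 53.62°  ·
  (2,5): δ = 13.52°  ✓
  (2,6): δ = 17.70°  ✓
  (3,4): δ = 125.43°  ·
  (3,5): δ = 85.33°  ·
  (3,6): δ = 54.11°  ·
  (4,5): δ = 139.90°  ·
  (4,6): δ = 108.68°  ·
  (5,6): δ = 148.79°  ·
antipodal pairs: 5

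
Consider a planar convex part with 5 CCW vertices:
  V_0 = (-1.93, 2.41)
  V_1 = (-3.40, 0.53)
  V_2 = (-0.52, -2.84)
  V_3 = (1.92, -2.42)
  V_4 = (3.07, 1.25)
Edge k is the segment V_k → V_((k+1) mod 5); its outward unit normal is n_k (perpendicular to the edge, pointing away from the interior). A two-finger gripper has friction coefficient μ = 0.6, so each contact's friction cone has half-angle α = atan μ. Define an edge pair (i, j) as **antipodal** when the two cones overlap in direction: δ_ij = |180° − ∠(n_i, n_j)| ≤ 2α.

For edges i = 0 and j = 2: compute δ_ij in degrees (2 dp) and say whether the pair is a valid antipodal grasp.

δ = 42.21°, valid

α = atan 0.6 = 30.96°;  2α = 61.93°
edge 0: e_0 = (-1.47, -1.88);  n_0 = (-0.7878, +0.6160)
edge 2: e_2 = (+2.44, +0.42);  n_2 = (+0.1696, -0.9855)
∠(n_0, n_2) = 137.79°
δ = |180° − 137.79°| = 42.21°
42.21° ≤ 2α = 61.93°  →  valid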